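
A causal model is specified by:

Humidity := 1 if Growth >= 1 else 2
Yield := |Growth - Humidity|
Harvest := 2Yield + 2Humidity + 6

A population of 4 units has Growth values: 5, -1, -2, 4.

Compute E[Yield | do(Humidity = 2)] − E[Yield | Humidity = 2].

Every unit gets Humidity=2 under the intervention. Yield values become 3, 3, 4, 2; E[Yield|do(Humidity=2)] = 3.
E[Yield|Humidity=2] averages over only the 2 units with Humidity=2 (Growth = -1, -2): Yield = 3, 4, mean 3.5.
Difference = 3 − 3.5 = -0.5.

-0.5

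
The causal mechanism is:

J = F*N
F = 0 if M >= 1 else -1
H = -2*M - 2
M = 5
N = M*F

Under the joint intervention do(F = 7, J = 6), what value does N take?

Under do(F = 7, J = 6), each intervened variable's structural equation is replaced by its fixed value.
N = M*F  [with M=5, F=7]  = 35

35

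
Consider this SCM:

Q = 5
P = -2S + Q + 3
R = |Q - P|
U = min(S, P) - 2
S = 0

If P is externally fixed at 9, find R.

4

The intervention breaks the incoming arrows to P: P = -2S + Q + 3 no longer applies, and P = 9.
R = |Q - P|  [with Q=5, P=9]  = 4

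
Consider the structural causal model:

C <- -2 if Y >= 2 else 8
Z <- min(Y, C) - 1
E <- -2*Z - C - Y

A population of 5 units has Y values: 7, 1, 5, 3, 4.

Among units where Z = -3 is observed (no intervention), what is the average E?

Conditioning on Z=-3 selects the 4 unit(s) with Y ∈ {7, 5, 3, 4}. Their E values: 1, 3, 5, 4. Mean = 3.25.

3.25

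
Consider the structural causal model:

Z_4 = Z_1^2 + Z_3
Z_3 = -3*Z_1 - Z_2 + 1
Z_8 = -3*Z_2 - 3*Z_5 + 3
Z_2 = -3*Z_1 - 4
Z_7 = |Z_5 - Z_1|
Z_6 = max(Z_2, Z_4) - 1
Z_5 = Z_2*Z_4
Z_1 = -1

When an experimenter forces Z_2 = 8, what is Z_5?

-24

do(Z_2=8) replaces the equation Z_2 = -3*Z_1 - 4 with the constant Z_2 = 8.
Z_3 = -3*Z_1 - Z_2 + 1  [with Z_1=-1, Z_2=8]  = -4
Z_4 = Z_1^2 + Z_3  [with Z_1=-1, Z_3=-4]  = -3
Z_5 = Z_2*Z_4  [with Z_2=8, Z_4=-3]  = -24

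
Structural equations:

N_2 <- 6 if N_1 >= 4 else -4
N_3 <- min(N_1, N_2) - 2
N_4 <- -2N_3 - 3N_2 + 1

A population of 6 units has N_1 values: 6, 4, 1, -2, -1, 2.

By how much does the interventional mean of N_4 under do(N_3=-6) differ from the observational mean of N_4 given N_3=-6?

The intervention sets N_3=-6 in all 6 units regardless of N_1. Recomputing N_4 per unit gives -5, -5, 25, 25, 25, 25; average 15.
Observing N_3=-6 restricts to units where N_3's equation naturally yields -6: N_1 ∈ {1, -2, -1, 2}. In that subpopulation N_4 = 25, 25, 25, 25, mean 25.
Difference = 15 − 25 = -10.

-10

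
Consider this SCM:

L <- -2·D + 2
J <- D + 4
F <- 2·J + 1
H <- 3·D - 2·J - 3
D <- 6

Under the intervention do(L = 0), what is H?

Under do(L=0), the mechanism L <- -2·D + 2 is discarded; L is fixed at 0.
Since H is not a descendant of the intervened variable, it is unaffected.
J = D + 4  [with D=6]  = 10
H = 3·D - 2·J - 3  [with D=6, J=10]  = -5

-5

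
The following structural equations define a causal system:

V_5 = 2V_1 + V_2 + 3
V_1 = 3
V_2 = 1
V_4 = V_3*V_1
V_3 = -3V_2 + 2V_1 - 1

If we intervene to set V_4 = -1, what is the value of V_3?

2

Under do(V_4=-1), the mechanism V_4 = V_3*V_1 is discarded; V_4 is fixed at -1.
Since V_3 is not a descendant of the intervened variable, it is unaffected.
V_3 = -3V_2 + 2V_1 - 1  [with V_2=1, V_1=3]  = 2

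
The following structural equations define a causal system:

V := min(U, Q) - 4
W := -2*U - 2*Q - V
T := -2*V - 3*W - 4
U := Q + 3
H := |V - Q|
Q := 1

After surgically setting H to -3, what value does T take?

23

The intervention breaks the incoming arrows to H: H := |V - Q| no longer applies, and H = -3.
Since T is not a descendant of the intervened variable, it is unaffected.
U = Q + 3  [with Q=1]  = 4
V = min(U, Q) - 4  [with U=4, Q=1]  = -3
W = -2*U - 2*Q - V  [with U=4, Q=1, V=-3]  = -7
T = -2*V - 3*W - 4  [with V=-3, W=-7]  = 23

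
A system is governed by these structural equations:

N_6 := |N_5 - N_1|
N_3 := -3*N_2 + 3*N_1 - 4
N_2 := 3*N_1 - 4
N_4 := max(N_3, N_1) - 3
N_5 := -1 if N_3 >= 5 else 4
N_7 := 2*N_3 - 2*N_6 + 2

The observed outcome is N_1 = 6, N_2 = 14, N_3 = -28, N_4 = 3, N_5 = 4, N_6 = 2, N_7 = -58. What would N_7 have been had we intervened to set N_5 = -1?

-68

Under do(N_5=-1), the mechanism N_5 := -1 if N_3 >= 5 else 4 is discarded; N_5 is fixed at -1.
N_2 = 3*N_1 - 4  [with N_1=6]  = 14
N_3 = -3*N_2 + 3*N_1 - 4  [with N_2=14, N_1=6]  = -28
N_6 = |N_5 - N_1|  [with N_5=-1, N_1=6]  = 7
N_7 = 2*N_3 - 2*N_6 + 2  [with N_3=-28, N_6=7]  = -68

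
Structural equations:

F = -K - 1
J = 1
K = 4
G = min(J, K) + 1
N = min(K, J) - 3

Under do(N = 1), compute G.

The intervention breaks the incoming arrows to N: N = min(K, J) - 3 no longer applies, and N = 1.
Since G is not a descendant of the intervened variable, it is unaffected.
G = min(J, K) + 1  [with J=1, K=4]  = 2

2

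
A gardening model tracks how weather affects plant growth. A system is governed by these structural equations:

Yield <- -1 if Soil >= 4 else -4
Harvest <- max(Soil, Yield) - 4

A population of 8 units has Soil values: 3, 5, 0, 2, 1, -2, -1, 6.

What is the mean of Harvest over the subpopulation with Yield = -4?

Conditioning on Yield=-4 selects the 6 unit(s) with Soil ∈ {3, 0, 2, 1, -2, -1}. Their Harvest values: -1, -4, -2, -3, -6, -5. Mean = -3.5.

-3.5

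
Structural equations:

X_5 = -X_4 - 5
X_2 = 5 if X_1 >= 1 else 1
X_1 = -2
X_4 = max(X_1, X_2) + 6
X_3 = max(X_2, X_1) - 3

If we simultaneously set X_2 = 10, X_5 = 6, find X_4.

The joint intervention fixes X_2 = 10, X_5 = 6, removing each variable's own equation.
X_4 = max(X_1, X_2) + 6  [with X_1=-2, X_2=10]  = 16

16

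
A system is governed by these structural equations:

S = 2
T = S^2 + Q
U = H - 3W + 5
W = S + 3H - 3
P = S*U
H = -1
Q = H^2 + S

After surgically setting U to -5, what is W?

-4

Under do(U=-5), the mechanism U = H - 3W + 5 is discarded; U is fixed at -5.
Since W is not a descendant of the intervened variable, it is unaffected.
W = S + 3H - 3  [with S=2, H=-1]  = -4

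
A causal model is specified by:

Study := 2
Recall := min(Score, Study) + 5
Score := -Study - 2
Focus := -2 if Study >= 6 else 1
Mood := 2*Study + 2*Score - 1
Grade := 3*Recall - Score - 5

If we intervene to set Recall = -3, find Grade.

-10

The intervention breaks the incoming arrows to Recall: Recall := min(Score, Study) + 5 no longer applies, and Recall = -3.
Score = -Study - 2  [with Study=2]  = -4
Grade = 3*Recall - Score - 5  [with Recall=-3, Score=-4]  = -10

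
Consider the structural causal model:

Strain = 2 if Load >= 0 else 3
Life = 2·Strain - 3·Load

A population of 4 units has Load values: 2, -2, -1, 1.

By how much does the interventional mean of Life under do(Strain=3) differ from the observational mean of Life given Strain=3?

-4.5

Under do(Strain=3), Strain's equation is replaced by Strain=3 for every unit. Per-unit Life: 0, 12, 9, 3. Mean = 6.
Conditioning on Strain=3 selects the 2 unit(s) with Load ∈ {-2, -1}. Their Life values: 12, 9. Mean = 10.5.
Difference = 6 − 10.5 = -4.5.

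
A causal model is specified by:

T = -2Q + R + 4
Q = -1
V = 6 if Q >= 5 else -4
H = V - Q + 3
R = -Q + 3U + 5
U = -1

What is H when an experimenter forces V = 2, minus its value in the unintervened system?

do(V=2) replaces the equation V = 6 if Q >= 5 else -4 with the constant V = 2.
H = V - Q + 3  [with V=2, Q=-1]  = 6
Without intervention: V = 6 if Q >= 5 else -4  [with Q=-1]  = -4; H = V - Q + 3  [with V=-4, Q=-1]  = 0.
Change = 6 − 0 = 6.

6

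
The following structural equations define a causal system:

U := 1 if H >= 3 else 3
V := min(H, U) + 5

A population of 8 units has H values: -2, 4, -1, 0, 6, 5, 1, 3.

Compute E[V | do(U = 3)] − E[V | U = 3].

1.75

do(U=3) breaks U's dependence on H. With U=3 fixed, V across the units is 3, 8, 4, 5, 8, 8, 6, 8, mean 6.25.
Conditioning on U=3 selects the 4 unit(s) with H ∈ {-2, -1, 0, 1}. Their V values: 3, 4, 5, 6. Mean = 4.5.
Difference = 6.25 − 4.5 = 1.75.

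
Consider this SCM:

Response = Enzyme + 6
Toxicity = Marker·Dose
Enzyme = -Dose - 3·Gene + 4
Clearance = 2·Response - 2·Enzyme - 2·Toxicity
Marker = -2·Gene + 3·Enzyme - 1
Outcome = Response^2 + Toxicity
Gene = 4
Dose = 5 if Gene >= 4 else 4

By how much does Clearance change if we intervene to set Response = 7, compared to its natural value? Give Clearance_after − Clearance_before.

28

Under do(Response=7), the mechanism Response = Enzyme + 6 is discarded; Response is fixed at 7.
Dose = 5 if Gene >= 4 else 4  [with Gene=4]  = 5
Enzyme = -Dose - 3·Gene + 4  [with Dose=5, Gene=4]  = -13
Marker = -2·Gene + 3·Enzyme - 1  [with Gene=4, Enzyme=-13]  = -48
Toxicity = Marker·Dose  [with Marker=-48, Dose=5]  = -240
Clearance = 2·Response - 2·Enzyme - 2·Toxicity  [with Response=7, Enzyme=-13, Toxicity=-240]  = 520
Without intervention: Dose = 5 if Gene >= 4 else 4  [with Gene=4]  = 5; Enzyme = -Dose - 3·Gene + 4  [with Dose=5, Gene=4]  = -13; Marker = -2·Gene + 3·Enzyme - 1  [with Gene=4, Enzyme=-13]  = -48; Response = Enzyme + 6  [with Enzyme=-13]  = -7; Toxicity = Marker·Dose  [with Marker=-48, Dose=5]  = -240; Clearance = 2·Response - 2·Enzyme - 2·Toxicity  [with Response=-7, Enzyme=-13, Toxicity=-240]  = 492.
Change = 520 − 492 = 28.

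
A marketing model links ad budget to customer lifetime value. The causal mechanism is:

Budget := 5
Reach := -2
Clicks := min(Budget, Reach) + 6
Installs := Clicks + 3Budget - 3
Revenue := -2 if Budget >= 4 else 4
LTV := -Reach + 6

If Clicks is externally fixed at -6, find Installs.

The intervention breaks the incoming arrows to Clicks: Clicks := min(Budget, Reach) + 6 no longer applies, and Clicks = -6.
Installs = Clicks + 3Budget - 3  [with Clicks=-6, Budget=5]  = 6

6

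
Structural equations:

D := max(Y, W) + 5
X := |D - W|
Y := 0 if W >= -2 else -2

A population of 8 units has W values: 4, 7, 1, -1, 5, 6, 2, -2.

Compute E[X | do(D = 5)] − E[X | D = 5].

Under do(D=5), D's equation is replaced by D=5 for every unit. Per-unit X: 1, 2, 4, 6, 0, 1, 3, 7. Mean = 3.
Observing D=5 restricts to units where D's equation naturally yields 5: W ∈ {-1, -2}. In that subpopulation X = 6, 7, mean 6.5.
Difference = 3 − 6.5 = -3.5.

-3.5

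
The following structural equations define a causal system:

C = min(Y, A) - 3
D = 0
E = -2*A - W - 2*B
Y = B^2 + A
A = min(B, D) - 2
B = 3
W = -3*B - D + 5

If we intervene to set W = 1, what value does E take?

The intervention breaks the incoming arrows to W: W = -3*B - D + 5 no longer applies, and W = 1.
A = min(B, D) - 2  [with B=3, D=0]  = -2
E = -2*A - W - 2*B  [with A=-2, W=1, B=3]  = -3

-3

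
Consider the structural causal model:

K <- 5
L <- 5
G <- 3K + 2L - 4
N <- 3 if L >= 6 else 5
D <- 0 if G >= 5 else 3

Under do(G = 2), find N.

The intervention breaks the incoming arrows to G: G <- 3K + 2L - 4 no longer applies, and G = 2.
N is not downstream of the intervention, so its value is determined by the original equations.
N = 3 if L >= 6 else 5  [with L=5]  = 5

5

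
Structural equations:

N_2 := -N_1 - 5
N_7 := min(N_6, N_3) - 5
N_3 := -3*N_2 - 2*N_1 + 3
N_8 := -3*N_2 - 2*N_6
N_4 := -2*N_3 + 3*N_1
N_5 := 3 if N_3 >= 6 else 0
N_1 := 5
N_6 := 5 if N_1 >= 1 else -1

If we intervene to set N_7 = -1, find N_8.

do(N_7=-1) replaces the equation N_7 := min(N_6, N_3) - 5 with the constant N_7 = -1.
N_8 is not downstream of the intervention, so its value is determined by the original equations.
N_2 = -N_1 - 5  [with N_1=5]  = -10
N_6 = 5 if N_1 >= 1 else -1  [with N_1=5]  = 5
N_8 = -3*N_2 - 2*N_6  [with N_2=-10, N_6=5]  = 20

20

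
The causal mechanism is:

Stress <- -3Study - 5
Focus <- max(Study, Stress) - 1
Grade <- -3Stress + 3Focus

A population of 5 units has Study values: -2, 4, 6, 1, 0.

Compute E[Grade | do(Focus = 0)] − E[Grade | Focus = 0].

do(Focus=0) breaks Focus's dependence on Study. With Focus=0 fixed, Grade across the units is -3, 51, 69, 24, 15, mean 31.2.
E[Grade|Focus=0] averages over only the 2 units with Focus=0 (Study = -2, 1): Grade = -3, 24, mean 10.5.
Difference = 31.2 − 10.5 = 20.7.

20.7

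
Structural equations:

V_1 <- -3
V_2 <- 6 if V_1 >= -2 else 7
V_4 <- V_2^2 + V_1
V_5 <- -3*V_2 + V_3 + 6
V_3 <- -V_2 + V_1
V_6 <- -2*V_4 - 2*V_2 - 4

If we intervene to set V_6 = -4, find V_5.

do(V_6=-4) replaces the equation V_6 <- -2*V_4 - 2*V_2 - 4 with the constant V_6 = -4.
Since V_5 is not a descendant of the intervened variable, it is unaffected.
V_2 = 6 if V_1 >= -2 else 7  [with V_1=-3]  = 7
V_3 = -V_2 + V_1  [with V_2=7, V_1=-3]  = -10
V_5 = -3*V_2 + V_3 + 6  [with V_2=7, V_3=-10]  = -25

-25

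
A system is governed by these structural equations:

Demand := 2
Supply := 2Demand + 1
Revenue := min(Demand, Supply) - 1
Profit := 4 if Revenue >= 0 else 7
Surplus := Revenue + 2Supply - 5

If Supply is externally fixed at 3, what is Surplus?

do(Supply=3) replaces the equation Supply := 2Demand + 1 with the constant Supply = 3.
Revenue = min(Demand, Supply) - 1  [with Demand=2, Supply=3]  = 1
Surplus = Revenue + 2Supply - 5  [with Revenue=1, Supply=3]  = 2

2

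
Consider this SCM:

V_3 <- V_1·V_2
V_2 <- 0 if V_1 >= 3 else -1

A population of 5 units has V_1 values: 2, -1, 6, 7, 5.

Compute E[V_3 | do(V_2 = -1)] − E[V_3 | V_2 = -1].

-3.3

do(V_2=-1) breaks V_2's dependence on V_1. With V_2=-1 fixed, V_3 across the units is -2, 1, -6, -7, -5, mean -3.8.
Observing V_2=-1 restricts to units where V_2's equation naturally yields -1: V_1 ∈ {2, -1}. In that subpopulation V_3 = -2, 1, mean -0.5.
Difference = -3.8 − (-0.5) = -3.3.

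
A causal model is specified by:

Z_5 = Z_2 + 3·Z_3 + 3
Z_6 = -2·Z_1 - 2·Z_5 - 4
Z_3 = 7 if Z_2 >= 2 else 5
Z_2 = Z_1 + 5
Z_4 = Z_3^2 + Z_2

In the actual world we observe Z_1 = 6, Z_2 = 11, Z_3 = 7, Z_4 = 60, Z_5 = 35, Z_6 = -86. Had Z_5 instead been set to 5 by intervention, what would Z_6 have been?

The intervention breaks the incoming arrows to Z_5: Z_5 = Z_2 + 3·Z_3 + 3 no longer applies, and Z_5 = 5.
Z_6 = -2·Z_1 - 2·Z_5 - 4  [with Z_1=6, Z_5=5]  = -26

-26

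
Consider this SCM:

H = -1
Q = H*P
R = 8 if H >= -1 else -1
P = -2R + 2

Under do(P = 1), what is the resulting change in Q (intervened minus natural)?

The intervention breaks the incoming arrows to P: P = -2R + 2 no longer applies, and P = 1.
Q = H*P  [with H=-1, P=1]  = -1
Without intervention: R = 8 if H >= -1 else -1  [with H=-1]  = 8; P = -2R + 2  [with R=8]  = -14; Q = H*P  [with H=-1, P=-14]  = 14.
Change = -1 − 14 = -15.

-15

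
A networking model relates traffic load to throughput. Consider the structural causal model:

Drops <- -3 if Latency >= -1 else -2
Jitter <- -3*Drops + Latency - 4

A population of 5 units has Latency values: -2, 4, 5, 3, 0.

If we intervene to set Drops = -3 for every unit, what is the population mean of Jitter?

The intervention sets Drops=-3 in all 5 units regardless of Latency. Recomputing Jitter per unit gives 3, 9, 10, 8, 5; average 7.

7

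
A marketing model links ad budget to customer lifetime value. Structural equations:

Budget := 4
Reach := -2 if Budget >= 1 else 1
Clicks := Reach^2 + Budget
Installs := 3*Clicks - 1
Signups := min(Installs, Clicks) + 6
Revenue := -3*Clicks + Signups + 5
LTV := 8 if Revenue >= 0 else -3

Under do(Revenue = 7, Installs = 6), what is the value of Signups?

Setting Revenue = 7, Installs = 6 by intervention discards those variables' equations.
Reach = -2 if Budget >= 1 else 1  [with Budget=4]  = -2
Clicks = Reach^2 + Budget  [with Reach=-2, Budget=4]  = 8
Signups = min(Installs, Clicks) + 6  [with Installs=6, Clicks=8]  = 12

12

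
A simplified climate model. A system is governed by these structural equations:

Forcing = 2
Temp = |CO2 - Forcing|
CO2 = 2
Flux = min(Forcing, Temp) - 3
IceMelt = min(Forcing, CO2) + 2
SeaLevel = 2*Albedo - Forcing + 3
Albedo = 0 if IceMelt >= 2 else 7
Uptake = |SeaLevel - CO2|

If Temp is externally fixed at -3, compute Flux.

-6

The intervention breaks the incoming arrows to Temp: Temp = |CO2 - Forcing| no longer applies, and Temp = -3.
Flux = min(Forcing, Temp) - 3  [with Forcing=2, Temp=-3]  = -6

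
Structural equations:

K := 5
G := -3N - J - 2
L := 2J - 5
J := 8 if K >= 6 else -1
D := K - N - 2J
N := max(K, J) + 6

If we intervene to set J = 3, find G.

-38

Under do(J=3), the mechanism J := 8 if K >= 6 else -1 is discarded; J is fixed at 3.
N = max(K, J) + 6  [with K=5, J=3]  = 11
G = -3N - J - 2  [with N=11, J=3]  = -38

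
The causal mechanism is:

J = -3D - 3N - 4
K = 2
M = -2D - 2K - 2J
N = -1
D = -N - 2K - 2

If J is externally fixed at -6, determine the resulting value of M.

Intervening sets J = -6 and removes its equation (J = -3D - 3N - 4).
D = -N - 2K - 2  [with N=-1, K=2]  = -5
M = -2D - 2K - 2J  [with D=-5, K=2, J=-6]  = 18

18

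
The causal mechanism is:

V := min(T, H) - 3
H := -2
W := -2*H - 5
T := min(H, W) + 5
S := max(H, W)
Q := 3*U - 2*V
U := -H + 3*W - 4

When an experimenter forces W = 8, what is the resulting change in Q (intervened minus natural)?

Under do(W=8), the mechanism W := -2*H - 5 is discarded; W is fixed at 8.
T = min(H, W) + 5  [with H=-2, W=8]  = 3
V = min(T, H) - 3  [with T=3, H=-2]  = -5
U = -H + 3*W - 4  [with H=-2, W=8]  = 22
Q = 3*U - 2*V  [with U=22, V=-5]  = 76
Without intervention: W = -2*H - 5  [with H=-2]  = -1; T = min(H, W) + 5  [with H=-2, W=-1]  = 3; V = min(T, H) - 3  [with T=3, H=-2]  = -5; U = -H + 3*W - 4  [with H=-2, W=-1]  = -5; Q = 3*U - 2*V  [with U=-5, V=-5]  = -5.
Change = 76 − (-5) = 81.

81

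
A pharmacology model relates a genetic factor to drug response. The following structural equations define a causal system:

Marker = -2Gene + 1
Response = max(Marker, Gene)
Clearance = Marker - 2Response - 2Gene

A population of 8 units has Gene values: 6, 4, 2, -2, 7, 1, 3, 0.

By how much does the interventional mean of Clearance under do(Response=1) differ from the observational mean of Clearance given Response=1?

-8.5

do(Response=1) breaks Response's dependence on Gene. With Response=1 fixed, Clearance across the units is -25, -17, -9, 7, -29, -5, -13, -1, mean -11.5.
E[Clearance|Response=1] averages over only the 2 units with Response=1 (Gene = 1, 0): Clearance = -5, -1, mean -3.
Difference = -11.5 − (-3) = -8.5.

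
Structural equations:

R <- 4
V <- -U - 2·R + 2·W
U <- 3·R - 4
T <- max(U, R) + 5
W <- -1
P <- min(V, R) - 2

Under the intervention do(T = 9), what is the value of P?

Under do(T=9), the mechanism T <- max(U, R) + 5 is discarded; T is fixed at 9.
Since P is not a descendant of the intervened variable, it is unaffected.
U = 3·R - 4  [with R=4]  = 8
V = -U - 2·R + 2·W  [with U=8, R=4, W=-1]  = -18
P = min(V, R) - 2  [with V=-18, R=4]  = -20

-20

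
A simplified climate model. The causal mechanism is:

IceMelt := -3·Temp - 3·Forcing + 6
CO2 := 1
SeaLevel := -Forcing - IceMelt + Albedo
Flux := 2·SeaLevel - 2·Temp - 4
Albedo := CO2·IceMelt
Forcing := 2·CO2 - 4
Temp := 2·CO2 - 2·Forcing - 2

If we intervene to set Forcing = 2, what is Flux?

0

Under do(Forcing=2), the mechanism Forcing := 2·CO2 - 4 is discarded; Forcing is fixed at 2.
Temp = 2·CO2 - 2·Forcing - 2  [with CO2=1, Forcing=2]  = -4
IceMelt = -3·Temp - 3·Forcing + 6  [with Temp=-4, Forcing=2]  = 12
Albedo = CO2·IceMelt  [with CO2=1, IceMelt=12]  = 12
SeaLevel = -Forcing - IceMelt + Albedo  [with Forcing=2, IceMelt=12, Albedo=12]  = -2
Flux = 2·SeaLevel - 2·Temp - 4  [with SeaLevel=-2, Temp=-4]  = 0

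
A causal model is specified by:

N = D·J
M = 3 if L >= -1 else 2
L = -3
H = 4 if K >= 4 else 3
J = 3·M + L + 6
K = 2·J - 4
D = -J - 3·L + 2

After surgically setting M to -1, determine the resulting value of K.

-4

do(M=-1) replaces the equation M = 3 if L >= -1 else 2 with the constant M = -1.
J = 3·M + L + 6  [with M=-1, L=-3]  = 0
K = 2·J - 4  [with J=0]  = -4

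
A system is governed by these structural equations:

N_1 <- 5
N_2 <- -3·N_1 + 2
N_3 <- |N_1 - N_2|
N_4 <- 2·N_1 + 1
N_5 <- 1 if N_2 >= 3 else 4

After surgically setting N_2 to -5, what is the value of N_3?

The intervention breaks the incoming arrows to N_2: N_2 <- -3·N_1 + 2 no longer applies, and N_2 = -5.
N_3 = |N_1 - N_2|  [with N_1=5, N_2=-5]  = 10

10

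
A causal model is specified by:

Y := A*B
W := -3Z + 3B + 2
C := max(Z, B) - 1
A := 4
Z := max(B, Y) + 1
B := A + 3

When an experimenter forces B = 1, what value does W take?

-10

do(B=1) replaces the equation B := A + 3 with the constant B = 1.
Y = A*B  [with A=4, B=1]  = 4
Z = max(B, Y) + 1  [with B=1, Y=4]  = 5
W = -3Z + 3B + 2  [with Z=5, B=1]  = -10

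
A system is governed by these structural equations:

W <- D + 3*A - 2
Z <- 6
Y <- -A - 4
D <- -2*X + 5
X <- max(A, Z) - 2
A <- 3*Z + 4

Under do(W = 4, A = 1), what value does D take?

The joint intervention fixes W = 4, A = 1, removing each variable's own equation.
X = max(A, Z) - 2  [with A=1, Z=6]  = 4
D = -2*X + 5  [with X=4]  = -3

-3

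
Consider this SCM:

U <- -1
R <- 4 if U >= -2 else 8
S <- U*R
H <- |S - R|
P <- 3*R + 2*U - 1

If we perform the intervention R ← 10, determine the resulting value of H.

20

Under do(R=10), the mechanism R <- 4 if U >= -2 else 8 is discarded; R is fixed at 10.
S = U*R  [with U=-1, R=10]  = -10
H = |S - R|  [with S=-10, R=10]  = 20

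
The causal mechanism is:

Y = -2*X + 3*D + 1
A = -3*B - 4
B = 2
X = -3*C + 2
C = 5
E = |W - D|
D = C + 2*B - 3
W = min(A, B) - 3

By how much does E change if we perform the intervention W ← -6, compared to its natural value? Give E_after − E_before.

-7

do(W=-6) replaces the equation W = min(A, B) - 3 with the constant W = -6.
D = C + 2*B - 3  [with C=5, B=2]  = 6
E = |W - D|  [with W=-6, D=6]  = 12
Without intervention: D = C + 2*B - 3  [with C=5, B=2]  = 6; A = -3*B - 4  [with B=2]  = -10; W = min(A, B) - 3  [with A=-10, B=2]  = -13; E = |W - D|  [with W=-13, D=6]  = 19.
Change = 12 − 19 = -7.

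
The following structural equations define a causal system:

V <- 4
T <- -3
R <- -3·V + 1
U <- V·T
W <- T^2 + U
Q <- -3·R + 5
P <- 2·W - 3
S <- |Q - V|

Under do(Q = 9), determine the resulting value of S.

Intervening sets Q = 9 and removes its equation (Q <- -3·R + 5).
S = |Q - V|  [with Q=9, V=4]  = 5

5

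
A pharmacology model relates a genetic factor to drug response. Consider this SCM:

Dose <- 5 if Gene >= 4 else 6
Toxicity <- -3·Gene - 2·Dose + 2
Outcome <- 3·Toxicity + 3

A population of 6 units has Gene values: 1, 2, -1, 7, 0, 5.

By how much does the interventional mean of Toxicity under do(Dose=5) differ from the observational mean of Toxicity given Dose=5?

11

do(Dose=5) breaks Dose's dependence on Gene. With Dose=5 fixed, Toxicity across the units is -11, -14, -5, -29, -8, -23, mean -15.
Conditioning on Dose=5 selects the 2 unit(s) with Gene ∈ {7, 5}. Their Toxicity values: -29, -23. Mean = -26.
Difference = -15 − (-26) = 11.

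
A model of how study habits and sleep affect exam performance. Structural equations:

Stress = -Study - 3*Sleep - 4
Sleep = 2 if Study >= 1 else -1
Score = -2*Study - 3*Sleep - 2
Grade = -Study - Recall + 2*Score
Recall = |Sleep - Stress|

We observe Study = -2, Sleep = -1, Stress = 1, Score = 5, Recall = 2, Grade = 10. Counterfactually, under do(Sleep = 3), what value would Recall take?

14

do(Sleep=3) replaces the equation Sleep = 2 if Study >= 1 else -1 with the constant Sleep = 3.
Stress = -Study - 3*Sleep - 4  [with Study=-2, Sleep=3]  = -11
Recall = |Sleep - Stress|  [with Sleep=3, Stress=-11]  = 14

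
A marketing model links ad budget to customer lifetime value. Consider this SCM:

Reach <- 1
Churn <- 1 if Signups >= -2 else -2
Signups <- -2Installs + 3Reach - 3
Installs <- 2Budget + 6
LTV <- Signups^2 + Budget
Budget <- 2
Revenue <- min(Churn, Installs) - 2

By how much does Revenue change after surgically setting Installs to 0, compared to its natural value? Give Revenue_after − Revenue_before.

2

The intervention breaks the incoming arrows to Installs: Installs <- 2Budget + 6 no longer applies, and Installs = 0.
Signups = -2Installs + 3Reach - 3  [with Installs=0, Reach=1]  = 0
Churn = 1 if Signups >= -2 else -2  [with Signups=0]  = 1
Revenue = min(Churn, Installs) - 2  [with Churn=1, Installs=0]  = -2
Without intervention: Installs = 2Budget + 6  [with Budget=2]  = 10; Signups = -2Installs + 3Reach - 3  [with Installs=10, Reach=1]  = -20; Churn = 1 if Signups >= -2 else -2  [with Signups=-20]  = -2; Revenue = min(Churn, Installs) - 2  [with Churn=-2, Installs=10]  = -4.
Change = -2 − (-4) = 2.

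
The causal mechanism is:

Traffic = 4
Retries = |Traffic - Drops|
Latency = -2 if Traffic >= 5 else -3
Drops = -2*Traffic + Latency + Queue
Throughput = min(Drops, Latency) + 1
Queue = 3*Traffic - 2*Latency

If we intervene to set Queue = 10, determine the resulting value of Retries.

do(Queue=10) replaces the equation Queue = 3*Traffic - 2*Latency with the constant Queue = 10.
Latency = -2 if Traffic >= 5 else -3  [with Traffic=4]  = -3
Drops = -2*Traffic + Latency + Queue  [with Traffic=4, Latency=-3, Queue=10]  = -1
Retries = |Traffic - Drops|  [with Traffic=4, Drops=-1]  = 5

5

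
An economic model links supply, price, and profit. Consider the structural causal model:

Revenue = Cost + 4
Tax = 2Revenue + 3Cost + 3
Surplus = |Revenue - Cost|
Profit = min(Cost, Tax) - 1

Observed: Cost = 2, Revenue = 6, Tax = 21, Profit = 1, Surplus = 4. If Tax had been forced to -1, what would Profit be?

The intervention breaks the incoming arrows to Tax: Tax = 2Revenue + 3Cost + 3 no longer applies, and Tax = -1.
Profit = min(Cost, Tax) - 1  [with Cost=2, Tax=-1]  = -2

-2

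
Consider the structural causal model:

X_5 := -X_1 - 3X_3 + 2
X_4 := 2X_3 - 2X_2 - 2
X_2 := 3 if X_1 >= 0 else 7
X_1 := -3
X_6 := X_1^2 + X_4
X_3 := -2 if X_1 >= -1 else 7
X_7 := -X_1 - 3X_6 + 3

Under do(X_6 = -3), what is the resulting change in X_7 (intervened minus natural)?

Intervening sets X_6 = -3 and removes its equation (X_6 := X_1^2 + X_4).
X_7 = -X_1 - 3X_6 + 3  [with X_1=-3, X_6=-3]  = 15
Without intervention: X_2 = 3 if X_1 >= 0 else 7  [with X_1=-3]  = 7; X_3 = -2 if X_1 >= -1 else 7  [with X_1=-3]  = 7; X_4 = 2X_3 - 2X_2 - 2  [with X_3=7, X_2=7]  = -2; X_6 = X_1^2 + X_4  [with X_1=-3, X_4=-2]  = 7; X_7 = -X_1 - 3X_6 + 3  [with X_1=-3, X_6=7]  = -15.
Change = 15 − (-15) = 30.

30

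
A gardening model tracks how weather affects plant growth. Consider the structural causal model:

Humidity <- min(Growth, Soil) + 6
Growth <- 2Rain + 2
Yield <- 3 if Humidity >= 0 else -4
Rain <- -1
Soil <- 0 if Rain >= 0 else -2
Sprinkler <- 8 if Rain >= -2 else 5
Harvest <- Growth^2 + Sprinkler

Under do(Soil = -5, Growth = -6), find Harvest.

44

Under do(Soil = -5, Growth = -6), each intervened variable's structural equation is replaced by its fixed value.
Sprinkler = 8 if Rain >= -2 else 5  [with Rain=-1]  = 8
Harvest = Growth^2 + Sprinkler  [with Growth=-6, Sprinkler=8]  = 44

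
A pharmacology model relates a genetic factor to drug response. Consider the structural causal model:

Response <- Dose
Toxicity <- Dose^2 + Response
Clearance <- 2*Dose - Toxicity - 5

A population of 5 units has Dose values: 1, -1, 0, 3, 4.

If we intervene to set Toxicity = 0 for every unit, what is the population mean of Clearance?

-2.2

The intervention sets Toxicity=0 in all 5 units regardless of Dose. Recomputing Clearance per unit gives -3, -7, -5, 1, 3; average -2.2.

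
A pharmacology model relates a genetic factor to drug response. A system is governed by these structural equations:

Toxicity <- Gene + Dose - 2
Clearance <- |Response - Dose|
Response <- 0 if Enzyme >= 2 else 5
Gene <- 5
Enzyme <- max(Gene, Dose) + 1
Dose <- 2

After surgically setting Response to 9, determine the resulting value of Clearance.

Under do(Response=9), the mechanism Response <- 0 if Enzyme >= 2 else 5 is discarded; Response is fixed at 9.
Clearance = |Response - Dose|  [with Response=9, Dose=2]  = 7

7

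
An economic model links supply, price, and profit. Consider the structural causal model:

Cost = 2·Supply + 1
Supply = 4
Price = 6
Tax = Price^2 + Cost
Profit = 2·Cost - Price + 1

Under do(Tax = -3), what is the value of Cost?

Under do(Tax=-3), the mechanism Tax = Price^2 + Cost is discarded; Tax is fixed at -3.
Since Cost is not a descendant of the intervened variable, it is unaffected.
Cost = 2·Supply + 1  [with Supply=4]  = 9

9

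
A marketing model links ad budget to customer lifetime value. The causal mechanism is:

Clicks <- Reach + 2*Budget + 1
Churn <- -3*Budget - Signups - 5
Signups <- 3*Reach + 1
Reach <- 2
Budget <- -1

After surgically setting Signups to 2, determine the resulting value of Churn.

-4

Intervening sets Signups = 2 and removes its equation (Signups <- 3*Reach + 1).
Churn = -3*Budget - Signups - 5  [with Budget=-1, Signups=2]  = -4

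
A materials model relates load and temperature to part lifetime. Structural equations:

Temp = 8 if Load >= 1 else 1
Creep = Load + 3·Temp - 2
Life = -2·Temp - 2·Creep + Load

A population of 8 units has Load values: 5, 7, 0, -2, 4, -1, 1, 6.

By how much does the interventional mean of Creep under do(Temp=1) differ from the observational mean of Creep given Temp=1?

3.5

The intervention sets Temp=1 in all 8 units regardless of Load. Recomputing Creep per unit gives 6, 8, 1, -1, 5, 0, 2, 7; average 3.5.
Observing Temp=1 restricts to units where Temp's equation naturally yields 1: Load ∈ {0, -2, -1}. In that subpopulation Creep = 1, -1, 0, mean 0.
Difference = 3.5 − 0 = 3.5.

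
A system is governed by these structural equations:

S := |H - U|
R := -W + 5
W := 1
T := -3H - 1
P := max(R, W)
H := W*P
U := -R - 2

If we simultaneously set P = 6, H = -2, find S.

4

Under do(P = 6, H = -2), each intervened variable's structural equation is replaced by its fixed value.
R = -W + 5  [with W=1]  = 4
U = -R - 2  [with R=4]  = -6
S = |H - U|  [with H=-2, U=-6]  = 4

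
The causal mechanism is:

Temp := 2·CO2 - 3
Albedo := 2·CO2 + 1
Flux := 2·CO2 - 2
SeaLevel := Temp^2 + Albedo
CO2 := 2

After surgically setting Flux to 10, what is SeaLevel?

The intervention breaks the incoming arrows to Flux: Flux := 2·CO2 - 2 no longer applies, and Flux = 10.
Since SeaLevel is not a descendant of the intervened variable, it is unaffected.
Temp = 2·CO2 - 3  [with CO2=2]  = 1
Albedo = 2·CO2 + 1  [with CO2=2]  = 5
SeaLevel = Temp^2 + Albedo  [with Temp=1, Albedo=5]  = 6

6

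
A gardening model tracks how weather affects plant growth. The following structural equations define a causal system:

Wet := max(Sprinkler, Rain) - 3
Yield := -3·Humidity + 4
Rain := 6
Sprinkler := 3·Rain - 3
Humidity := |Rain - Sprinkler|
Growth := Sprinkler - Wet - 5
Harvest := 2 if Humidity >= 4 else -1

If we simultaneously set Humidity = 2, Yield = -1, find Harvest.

-1

Under do(Humidity = 2, Yield = -1), each intervened variable's structural equation is replaced by its fixed value.
Harvest = 2 if Humidity >= 4 else -1  [with Humidity=2]  = -1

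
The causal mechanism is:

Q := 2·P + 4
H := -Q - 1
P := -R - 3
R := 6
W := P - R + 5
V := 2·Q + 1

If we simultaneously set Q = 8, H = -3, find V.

Setting Q = 8, H = -3 by intervention discards those variables' equations.
V = 2·Q + 1  [with Q=8]  = 17

17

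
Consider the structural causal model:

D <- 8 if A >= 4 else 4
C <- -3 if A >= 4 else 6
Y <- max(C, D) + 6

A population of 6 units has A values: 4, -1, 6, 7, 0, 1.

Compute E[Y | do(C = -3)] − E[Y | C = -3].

-2

The intervention sets C=-3 in all 6 units regardless of A. Recomputing Y per unit gives 14, 10, 14, 14, 10, 10; average 12.
E[Y|C=-3] averages over only the 3 units with C=-3 (A = 4, 6, 7): Y = 14, 14, 14, mean 14.
Difference = 12 − 14 = -2.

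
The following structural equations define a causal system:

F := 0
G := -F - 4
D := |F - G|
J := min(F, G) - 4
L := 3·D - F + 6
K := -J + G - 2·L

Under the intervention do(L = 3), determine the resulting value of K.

-2

The intervention breaks the incoming arrows to L: L := 3·D - F + 6 no longer applies, and L = 3.
G = -F - 4  [with F=0]  = -4
J = min(F, G) - 4  [with F=0, G=-4]  = -8
K = -J + G - 2·L  [with J=-8, G=-4, L=3]  = -2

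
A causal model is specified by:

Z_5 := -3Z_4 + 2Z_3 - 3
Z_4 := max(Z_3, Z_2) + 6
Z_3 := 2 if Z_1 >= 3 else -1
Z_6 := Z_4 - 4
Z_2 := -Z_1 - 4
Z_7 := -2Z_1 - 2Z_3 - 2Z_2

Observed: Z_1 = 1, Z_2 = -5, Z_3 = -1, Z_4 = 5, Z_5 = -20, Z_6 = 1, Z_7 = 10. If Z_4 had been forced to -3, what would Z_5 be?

Intervening sets Z_4 = -3 and removes its equation (Z_4 := max(Z_3, Z_2) + 6).
Z_3 = 2 if Z_1 >= 3 else -1  [with Z_1=1]  = -1
Z_5 = -3Z_4 + 2Z_3 - 3  [with Z_4=-3, Z_3=-1]  = 4

4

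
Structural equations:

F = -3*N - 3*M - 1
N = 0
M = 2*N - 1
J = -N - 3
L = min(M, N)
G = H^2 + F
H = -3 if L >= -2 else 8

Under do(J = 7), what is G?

11

Intervening sets J = 7 and removes its equation (J = -N - 3).
No directed path runs from J to G, so G keeps its natural value.
M = 2*N - 1  [with N=0]  = -1
F = -3*N - 3*M - 1  [with N=0, M=-1]  = 2
L = min(M, N)  [with M=-1, N=0]  = -1
H = -3 if L >= -2 else 8  [with L=-1]  = -3
G = H^2 + F  [with H=-3, F=2]  = 11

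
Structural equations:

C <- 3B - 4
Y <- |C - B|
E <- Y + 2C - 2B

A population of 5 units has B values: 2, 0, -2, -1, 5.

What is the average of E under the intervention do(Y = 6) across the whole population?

Every unit gets Y=6 under the intervention. E values become 6, -2, -10, -6, 18; E[E|do(Y=6)] = 1.2.

1.2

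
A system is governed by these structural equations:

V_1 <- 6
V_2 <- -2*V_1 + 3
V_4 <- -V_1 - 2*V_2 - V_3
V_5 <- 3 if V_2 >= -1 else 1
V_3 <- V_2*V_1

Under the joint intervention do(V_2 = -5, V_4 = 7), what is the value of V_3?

The joint intervention fixes V_2 = -5, V_4 = 7, removing each variable's own equation.
V_3 = V_2*V_1  [with V_2=-5, V_1=6]  = -30

-30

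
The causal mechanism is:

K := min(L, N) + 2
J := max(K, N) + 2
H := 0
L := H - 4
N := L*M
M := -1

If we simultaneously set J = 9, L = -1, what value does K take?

Under do(J = 9, L = -1), each intervened variable's structural equation is replaced by its fixed value.
N = L*M  [with L=-1, M=-1]  = 1
K = min(L, N) + 2  [with L=-1, N=1]  = 1

1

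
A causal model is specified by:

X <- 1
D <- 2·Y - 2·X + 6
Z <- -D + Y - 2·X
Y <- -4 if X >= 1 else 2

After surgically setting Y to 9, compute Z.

-15

Under do(Y=9), the mechanism Y <- -4 if X >= 1 else 2 is discarded; Y is fixed at 9.
D = 2·Y - 2·X + 6  [with Y=9, X=1]  = 22
Z = -D + Y - 2·X  [with D=22, Y=9, X=1]  = -15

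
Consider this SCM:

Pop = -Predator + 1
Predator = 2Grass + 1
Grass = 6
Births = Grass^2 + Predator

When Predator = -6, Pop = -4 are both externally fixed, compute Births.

30

The joint intervention fixes Predator = -6, Pop = -4, removing each variable's own equation.
Births = Grass^2 + Predator  [with Grass=6, Predator=-6]  = 30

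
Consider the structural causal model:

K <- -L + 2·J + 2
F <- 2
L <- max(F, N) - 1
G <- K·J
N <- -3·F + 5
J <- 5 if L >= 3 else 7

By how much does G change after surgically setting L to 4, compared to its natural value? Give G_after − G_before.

-65

The intervention breaks the incoming arrows to L: L <- max(F, N) - 1 no longer applies, and L = 4.
J = 5 if L >= 3 else 7  [with L=4]  = 5
K = -L + 2·J + 2  [with L=4, J=5]  = 8
G = K·J  [with K=8, J=5]  = 40
Without intervention: N = -3·F + 5  [with F=2]  = -1; L = max(F, N) - 1  [with F=2, N=-1]  = 1; J = 5 if L >= 3 else 7  [with L=1]  = 7; K = -L + 2·J + 2  [with L=1, J=7]  = 15; G = K·J  [with K=15, J=7]  = 105.
Change = 40 − 105 = -65.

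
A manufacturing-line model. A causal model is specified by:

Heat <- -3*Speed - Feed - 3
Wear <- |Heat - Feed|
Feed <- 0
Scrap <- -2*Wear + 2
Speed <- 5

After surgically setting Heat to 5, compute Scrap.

do(Heat=5) replaces the equation Heat <- -3*Speed - Feed - 3 with the constant Heat = 5.
Wear = |Heat - Feed|  [with Heat=5, Feed=0]  = 5
Scrap = -2*Wear + 2  [with Wear=5]  = -8

-8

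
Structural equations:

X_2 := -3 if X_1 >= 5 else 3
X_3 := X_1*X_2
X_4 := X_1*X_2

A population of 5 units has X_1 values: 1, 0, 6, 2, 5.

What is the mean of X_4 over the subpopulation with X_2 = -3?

Conditioning on X_2=-3 selects the 2 unit(s) with X_1 ∈ {6, 5}. Their X_4 values: -18, -15. Mean = -16.5.

-16.5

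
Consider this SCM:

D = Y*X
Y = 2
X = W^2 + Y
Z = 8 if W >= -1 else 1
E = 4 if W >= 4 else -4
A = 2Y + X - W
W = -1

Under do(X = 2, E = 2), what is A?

The joint intervention fixes X = 2, E = 2, removing each variable's own equation.
A = 2Y + X - W  [with Y=2, X=2, W=-1]  = 7

7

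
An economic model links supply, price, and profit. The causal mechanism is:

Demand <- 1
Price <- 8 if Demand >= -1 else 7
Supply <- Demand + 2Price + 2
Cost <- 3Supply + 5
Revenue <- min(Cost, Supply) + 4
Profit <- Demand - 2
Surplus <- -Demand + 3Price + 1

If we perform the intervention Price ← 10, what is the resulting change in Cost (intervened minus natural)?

12

Under do(Price=10), the mechanism Price <- 8 if Demand >= -1 else 7 is discarded; Price is fixed at 10.
Supply = Demand + 2Price + 2  [with Demand=1, Price=10]  = 23
Cost = 3Supply + 5  [with Supply=23]  = 74
Without intervention: Price = 8 if Demand >= -1 else 7  [with Demand=1]  = 8; Supply = Demand + 2Price + 2  [with Demand=1, Price=8]  = 19; Cost = 3Supply + 5  [with Supply=19]  = 62.
Change = 74 − 62 = 12.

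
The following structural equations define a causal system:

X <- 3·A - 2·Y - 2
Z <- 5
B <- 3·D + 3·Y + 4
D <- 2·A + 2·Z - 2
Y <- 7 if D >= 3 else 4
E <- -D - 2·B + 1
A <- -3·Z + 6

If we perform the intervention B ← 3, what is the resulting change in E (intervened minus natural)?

The intervention breaks the incoming arrows to B: B <- 3·D + 3·Y + 4 no longer applies, and B = 3.
A = -3·Z + 6  [with Z=5]  = -9
D = 2·A + 2·Z - 2  [with A=-9, Z=5]  = -10
E = -D - 2·B + 1  [with D=-10, B=3]  = 5
Without intervention: A = -3·Z + 6  [with Z=5]  = -9; D = 2·A + 2·Z - 2  [with A=-9, Z=5]  = -10; Y = 7 if D >= 3 else 4  [with D=-10]  = 4; B = 3·D + 3·Y + 4  [with D=-10, Y=4]  = -14; E = -D - 2·B + 1  [with D=-10, B=-14]  = 39.
Change = 5 − 39 = -34.

-34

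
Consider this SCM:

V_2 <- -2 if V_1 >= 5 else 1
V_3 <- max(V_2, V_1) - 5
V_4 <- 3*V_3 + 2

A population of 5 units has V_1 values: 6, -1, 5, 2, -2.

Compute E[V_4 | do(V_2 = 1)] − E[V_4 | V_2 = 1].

5

do(V_2=1) breaks V_2's dependence on V_1. With V_2=1 fixed, V_4 across the units is 5, -10, 2, -7, -10, mean -4.
Observing V_2=1 restricts to units where V_2's equation naturally yields 1: V_1 ∈ {-1, 2, -2}. In that subpopulation V_4 = -10, -7, -10, mean -9.
Difference = -4 − (-9) = 5.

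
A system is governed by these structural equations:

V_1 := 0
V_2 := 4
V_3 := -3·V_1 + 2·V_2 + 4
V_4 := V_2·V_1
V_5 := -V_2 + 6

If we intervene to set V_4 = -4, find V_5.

Intervening sets V_4 = -4 and removes its equation (V_4 := V_2·V_1).
No directed path runs from V_4 to V_5, so V_5 keeps its natural value.
V_5 = -V_2 + 6  [with V_2=4]  = 2

2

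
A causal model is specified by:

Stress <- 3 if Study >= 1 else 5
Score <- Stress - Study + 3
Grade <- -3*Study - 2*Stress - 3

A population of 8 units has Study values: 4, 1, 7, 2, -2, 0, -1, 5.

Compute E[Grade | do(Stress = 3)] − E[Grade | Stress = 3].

5.4

Every unit gets Stress=3 under the intervention. Grade values become -21, -12, -30, -15, -3, -9, -6, -24; E[Grade|do(Stress=3)] = -15.
Conditioning on Stress=3 selects the 5 unit(s) with Study ∈ {4, 1, 7, 2, 5}. Their Grade values: -21, -12, -30, -15, -24. Mean = -20.4.
Difference = -15 − (-20.4) = 5.4.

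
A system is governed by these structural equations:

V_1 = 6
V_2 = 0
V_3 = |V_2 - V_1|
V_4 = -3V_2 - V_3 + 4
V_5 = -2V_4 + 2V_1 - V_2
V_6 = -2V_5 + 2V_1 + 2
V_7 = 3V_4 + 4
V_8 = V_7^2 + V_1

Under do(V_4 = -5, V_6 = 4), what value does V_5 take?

22

Setting V_4 = -5, V_6 = 4 by intervention discards those variables' equations.
V_5 = -2V_4 + 2V_1 - V_2  [with V_4=-5, V_1=6, V_2=0]  = 22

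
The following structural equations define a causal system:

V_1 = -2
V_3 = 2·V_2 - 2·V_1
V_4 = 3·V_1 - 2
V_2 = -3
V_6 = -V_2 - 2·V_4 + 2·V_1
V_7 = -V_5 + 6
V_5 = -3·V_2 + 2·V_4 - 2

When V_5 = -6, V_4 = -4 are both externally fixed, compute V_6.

Setting V_5 = -6, V_4 = -4 by intervention discards those variables' equations.
V_6 = -V_2 - 2·V_4 + 2·V_1  [with V_2=-3, V_4=-4, V_1=-2]  = 7

7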